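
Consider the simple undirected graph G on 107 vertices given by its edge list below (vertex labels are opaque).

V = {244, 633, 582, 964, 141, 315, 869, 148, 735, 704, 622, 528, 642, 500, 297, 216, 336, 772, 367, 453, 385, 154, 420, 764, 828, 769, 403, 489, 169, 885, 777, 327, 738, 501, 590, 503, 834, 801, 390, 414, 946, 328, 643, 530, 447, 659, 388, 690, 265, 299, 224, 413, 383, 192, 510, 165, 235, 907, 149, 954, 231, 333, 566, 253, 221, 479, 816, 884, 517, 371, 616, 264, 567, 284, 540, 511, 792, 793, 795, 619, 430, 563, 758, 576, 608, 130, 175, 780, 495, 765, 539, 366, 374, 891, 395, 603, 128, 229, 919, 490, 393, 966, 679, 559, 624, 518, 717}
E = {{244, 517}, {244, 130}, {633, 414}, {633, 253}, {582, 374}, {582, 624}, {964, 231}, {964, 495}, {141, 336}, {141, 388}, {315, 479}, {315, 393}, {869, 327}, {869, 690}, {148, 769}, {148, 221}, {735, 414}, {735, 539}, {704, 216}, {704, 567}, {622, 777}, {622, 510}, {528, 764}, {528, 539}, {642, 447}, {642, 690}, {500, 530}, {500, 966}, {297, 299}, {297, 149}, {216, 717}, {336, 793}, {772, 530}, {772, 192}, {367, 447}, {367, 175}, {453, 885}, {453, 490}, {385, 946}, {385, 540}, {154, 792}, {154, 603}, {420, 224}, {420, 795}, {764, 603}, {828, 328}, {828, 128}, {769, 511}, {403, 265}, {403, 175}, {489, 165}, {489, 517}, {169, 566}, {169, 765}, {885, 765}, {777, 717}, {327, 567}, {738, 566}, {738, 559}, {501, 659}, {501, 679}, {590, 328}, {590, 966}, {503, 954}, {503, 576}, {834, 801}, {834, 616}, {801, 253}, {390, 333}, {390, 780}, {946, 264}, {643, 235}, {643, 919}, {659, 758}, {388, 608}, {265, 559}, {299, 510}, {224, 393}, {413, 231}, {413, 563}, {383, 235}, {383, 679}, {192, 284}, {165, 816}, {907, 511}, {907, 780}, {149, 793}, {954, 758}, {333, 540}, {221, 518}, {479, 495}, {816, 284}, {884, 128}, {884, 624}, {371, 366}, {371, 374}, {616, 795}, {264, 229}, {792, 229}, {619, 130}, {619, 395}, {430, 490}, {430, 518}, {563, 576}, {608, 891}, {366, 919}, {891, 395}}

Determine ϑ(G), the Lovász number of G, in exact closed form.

107*cos(pi/107)/(cos(pi/107) + 1)

deg(907) = 2; N(907) = {511, 780}.
Vertex 769 has 2 neighbors: 148, 511.
deg(333) = 2; N(333) = {390, 540}.
deg(679) = 2; N(679) = {501, 383}.
2-regular, N=107; this is C_{107}, the 107-cycle.
A has 54 distinct eigenvalues ≈ [2.0, 1.9966, 1.9862, 1.969, 1.9451, 1.9144, 1.8771, 1.8334, 1.7833, 1.7271, 1.665, 1.5971, 1.5237, 1.445, 1.3614, 1.273, 1.1803, 1.0835, 0.983, 0.8791, 0.7721, 0.6625, 0.5506, 0.4369, 0.3216, 0.2052, 0.0881, -0.0294, -0.1467, -0.2635, -0.3794, -0.494, -0.6069, -0.7176, -0.826, -0.9314, -1.0337, -1.1324, -1.2272, -1.3178, -1.4038, -1.485, -1.561, -1.6317, -1.6968, -1.756, -1.8092, -1.8561, -1.8966, -1.9306, -1.9579, -1.9785, -1.9922, -1.9991].
−107·(-2*cos(pi/107)) / ((2)−(-2*cos(pi/107))) = 107*cos(pi/107)/(cos(pi/107) + 1) = ϑ(G).
= 53.4884684… (decimal).
Check 53 ≤ 107*cos(pi/107)/(cos(pi/107) + 1) ≤ 54: both strict.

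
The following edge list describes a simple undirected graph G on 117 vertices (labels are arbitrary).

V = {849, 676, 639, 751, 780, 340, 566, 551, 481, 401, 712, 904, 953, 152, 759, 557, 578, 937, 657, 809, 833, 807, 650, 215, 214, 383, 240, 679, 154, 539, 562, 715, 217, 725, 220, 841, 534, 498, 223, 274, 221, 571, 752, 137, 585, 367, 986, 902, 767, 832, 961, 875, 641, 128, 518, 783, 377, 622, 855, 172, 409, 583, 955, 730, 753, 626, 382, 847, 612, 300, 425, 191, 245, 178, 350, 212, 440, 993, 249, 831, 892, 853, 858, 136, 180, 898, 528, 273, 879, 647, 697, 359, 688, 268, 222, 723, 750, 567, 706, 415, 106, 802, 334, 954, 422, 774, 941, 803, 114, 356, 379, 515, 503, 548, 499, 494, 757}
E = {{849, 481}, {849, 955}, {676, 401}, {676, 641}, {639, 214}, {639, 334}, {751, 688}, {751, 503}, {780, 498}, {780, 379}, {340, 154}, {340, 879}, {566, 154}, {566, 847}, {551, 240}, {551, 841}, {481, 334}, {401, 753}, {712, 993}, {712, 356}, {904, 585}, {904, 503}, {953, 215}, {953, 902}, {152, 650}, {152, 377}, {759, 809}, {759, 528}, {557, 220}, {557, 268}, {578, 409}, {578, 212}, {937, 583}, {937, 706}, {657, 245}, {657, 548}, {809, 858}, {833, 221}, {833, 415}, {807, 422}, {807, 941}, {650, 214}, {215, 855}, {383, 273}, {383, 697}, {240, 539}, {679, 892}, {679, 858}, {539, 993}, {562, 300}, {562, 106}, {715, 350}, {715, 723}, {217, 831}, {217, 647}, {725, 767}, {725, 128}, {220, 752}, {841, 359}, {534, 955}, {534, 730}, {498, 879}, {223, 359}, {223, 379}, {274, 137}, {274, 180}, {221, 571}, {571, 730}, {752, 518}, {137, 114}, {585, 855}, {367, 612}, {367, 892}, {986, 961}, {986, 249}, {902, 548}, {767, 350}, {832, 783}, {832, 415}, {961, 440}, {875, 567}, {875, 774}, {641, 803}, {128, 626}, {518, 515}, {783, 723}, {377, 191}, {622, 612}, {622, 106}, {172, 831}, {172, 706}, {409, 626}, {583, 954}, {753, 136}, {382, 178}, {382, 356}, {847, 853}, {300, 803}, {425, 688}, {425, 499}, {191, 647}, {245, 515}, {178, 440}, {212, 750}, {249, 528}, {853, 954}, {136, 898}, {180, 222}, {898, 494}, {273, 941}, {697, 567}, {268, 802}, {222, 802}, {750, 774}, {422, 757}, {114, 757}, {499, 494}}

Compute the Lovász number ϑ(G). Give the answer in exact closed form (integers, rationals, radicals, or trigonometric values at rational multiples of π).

117*cos(pi/117)/(cos(pi/117) + 1)

deg(809) = 2; N(809) = {759, 858}.
Vertex 268 has 2 neighbors: 557, 802.
Vertex 152 has 2 neighbors: 650, 377.
Vertex 904 has 2 neighbors: 585, 503.
Regular of degree 2 on 117 vertices: the odd cycle C_{117}.
spec(A) ≈ [2.0, 1.997117, 1.988475, 1.974101, 1.954034, 1.928333, 1.897073, 1.860343, 1.818249, 1.770912, 1.71847, 1.661072, 1.598886, 1.532089, 1.460875, 1.385449, 1.306028, 1.222842, 1.136129, 1.046142, 0.953137, 0.857385, 0.759161, 0.658748, 0.556435, 0.452518, 0.347296, 0.241073, 0.134155, 0.02685, -0.080532, -0.187682, -0.294291, -0.400051, -0.504658, -0.60781, -0.70921, -0.808564, -0.905588, -1.0, -1.091529, -1.179911, -1.264891, -1.346224, -1.423675, -1.497021, -1.566052, -1.630567, -1.69038, -1.74532, -1.795227, -1.839959, -1.879385, -1.913393, -1.941884, -1.964775, -1.982002, -1.993515, -1.999279] (distinct, 6 d.p.).
Lovász: ϑ = −117(-2*cos(pi/117))/(2+-(-1)*2*cos(pi/117)) = 117*cos(pi/117)/(cos(pi/117) + 1).
≈ 58.4895 (to 4 d.p.).
58 ≤ 117*cos(pi/117)/(cos(pi/117) + 1) ≤ 59: both strict.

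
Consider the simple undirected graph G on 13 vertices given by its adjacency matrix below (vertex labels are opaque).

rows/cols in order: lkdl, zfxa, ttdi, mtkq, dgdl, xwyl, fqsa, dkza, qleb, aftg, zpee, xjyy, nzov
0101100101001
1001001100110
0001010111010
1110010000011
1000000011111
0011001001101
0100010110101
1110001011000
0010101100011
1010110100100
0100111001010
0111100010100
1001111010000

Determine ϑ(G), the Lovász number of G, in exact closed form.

deg(ttdi) = 6; N(ttdi) = {mtkq, xwyl, dkza, qleb, aftg, xjyy}.
deg(aftg) = 6; N(aftg) = {lkdl, ttdi, dgdl, xwyl, dkza, zpee}.
deg(zpee) = 6; N(zpee) = {zfxa, dgdl, xwyl, fqsa, aftg, xjyy}.
deg(nzov) = 6; N(nzov) = {lkdl, mtkq, dgdl, xwyl, fqsa, qleb}.
13-vertex 6-regular graph: SR(13,6,2,3) — a Paley graph.
Distinct eigenvalues (to 3 d.p.): [6.0, 1.303, -2.303].
Lovász: ϑ = −13(-sqrt(13)/2 - 1/2)/(6+-(-sqrt(13)/2 - 1/2)) = sqrt(13).
ϑ(G) ≈ 3.605551.

sqrt(13)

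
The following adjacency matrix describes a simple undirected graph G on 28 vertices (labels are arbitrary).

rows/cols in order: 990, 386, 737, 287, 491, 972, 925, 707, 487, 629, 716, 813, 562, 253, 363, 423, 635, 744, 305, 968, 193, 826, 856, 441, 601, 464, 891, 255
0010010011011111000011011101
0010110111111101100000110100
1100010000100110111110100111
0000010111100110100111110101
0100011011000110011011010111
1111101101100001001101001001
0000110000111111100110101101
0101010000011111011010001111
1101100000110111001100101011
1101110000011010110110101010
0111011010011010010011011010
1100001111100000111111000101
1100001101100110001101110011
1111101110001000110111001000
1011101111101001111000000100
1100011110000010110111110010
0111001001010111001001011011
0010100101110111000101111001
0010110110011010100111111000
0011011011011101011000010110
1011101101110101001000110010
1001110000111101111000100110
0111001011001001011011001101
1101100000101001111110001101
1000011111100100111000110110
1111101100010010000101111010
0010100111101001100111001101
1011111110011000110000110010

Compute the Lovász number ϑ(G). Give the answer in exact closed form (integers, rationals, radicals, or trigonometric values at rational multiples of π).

deg(707) = 15; N(707) = {386, 287, 972, 813, 562, 253, 363, 423, 744, 305, 193, 601, 464, 891, 255}.
Vertex 441 has 15 neighbors: 990, 386, 287, 491, 716, 562, 423, 635, 744, 305, 968, 193, 601, 464, 255.
N(813) = {990, 386, 925, 707, 487, 629, 716, 635, 744, 305, 968, 193, 826, 464, 255}, |N(813)| = 15.
Vertex 972 has 15 neighbors: 990, 386, 737, 287, 491, 925, 707, 629, 716, 423, 305, 968, 826, 601, 255.
Regular of degree 15 on 28 vertices: this is K(8,2), the Kneser graph.
The 3 distinct eigenvalues: [15.0, 1.0, -5.0].
With N=28: ϑ(G) = 28·(-1*(-5))/(15−(-5)) = 7.
= 7.00000000… (decimal).

7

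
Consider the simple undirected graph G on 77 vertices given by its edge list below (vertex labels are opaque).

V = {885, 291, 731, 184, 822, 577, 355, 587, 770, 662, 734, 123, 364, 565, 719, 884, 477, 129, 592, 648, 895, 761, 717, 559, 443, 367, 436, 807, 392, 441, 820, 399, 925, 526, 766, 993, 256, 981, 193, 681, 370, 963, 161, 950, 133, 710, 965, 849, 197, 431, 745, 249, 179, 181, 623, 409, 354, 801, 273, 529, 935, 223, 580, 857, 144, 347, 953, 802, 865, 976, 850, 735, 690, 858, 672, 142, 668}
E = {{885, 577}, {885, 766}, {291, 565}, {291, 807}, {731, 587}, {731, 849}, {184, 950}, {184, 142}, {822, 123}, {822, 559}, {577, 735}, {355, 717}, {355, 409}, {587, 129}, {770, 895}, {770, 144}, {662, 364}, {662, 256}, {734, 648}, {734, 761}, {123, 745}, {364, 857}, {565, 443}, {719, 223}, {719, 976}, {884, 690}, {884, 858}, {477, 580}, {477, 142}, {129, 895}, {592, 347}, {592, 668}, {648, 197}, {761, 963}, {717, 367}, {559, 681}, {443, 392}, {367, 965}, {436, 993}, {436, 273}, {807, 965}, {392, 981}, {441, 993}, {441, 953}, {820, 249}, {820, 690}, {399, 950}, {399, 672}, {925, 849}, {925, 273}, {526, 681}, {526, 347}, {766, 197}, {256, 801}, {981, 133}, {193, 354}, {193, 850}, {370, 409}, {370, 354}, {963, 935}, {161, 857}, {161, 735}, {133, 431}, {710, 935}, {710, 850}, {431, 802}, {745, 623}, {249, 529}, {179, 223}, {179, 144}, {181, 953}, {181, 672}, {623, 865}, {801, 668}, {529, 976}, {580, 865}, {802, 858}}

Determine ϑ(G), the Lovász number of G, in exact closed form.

deg(963) = 2; N(963) = {761, 935}.
deg(850) = 2; N(850) = {193, 710}.
Vertex 993 has 2 neighbors: 436, 441.
Vertex 291 has 2 neighbors: 565, 807.
G on 77 vertices is 2-regular; this is C_{77}, the 77-cycle.
The 39 distinct eigenvalues: [2.0, 1.993345, 1.973425, 1.940372, 1.894406, 1.835833, 1.765043, 1.682507, 1.588774, 1.484468, 1.370283, 1.24698, 1.115377, 0.976352, 0.83083, 0.679779, 0.524203, 0.36514, 0.203646, 0.040797, -0.122323, -0.28463, -0.445042, -0.602492, -0.755933, -0.904344, -1.046736, -1.182162, -1.309721, -1.428565, -1.537901, -1.637003, -1.725211, -1.801938, -1.866673, -1.918986, -1.958528, -1.985037, -1.998336].
−77·(-2*cos(pi/77)) / ((2)−(-2*cos(pi/77))) = 77*cos(pi/77)/(cos(pi/77) + 1) = ϑ(G).
= 38.483973… (decimal).
Sandwich: α(G)=38 ≤ ϑ(G)=77*cos(pi/77)/(cos(pi/77) + 1) ≤ χ(Ḡ)=39 (both strict).

77*cos(pi/77)/(cos(pi/77) + 1)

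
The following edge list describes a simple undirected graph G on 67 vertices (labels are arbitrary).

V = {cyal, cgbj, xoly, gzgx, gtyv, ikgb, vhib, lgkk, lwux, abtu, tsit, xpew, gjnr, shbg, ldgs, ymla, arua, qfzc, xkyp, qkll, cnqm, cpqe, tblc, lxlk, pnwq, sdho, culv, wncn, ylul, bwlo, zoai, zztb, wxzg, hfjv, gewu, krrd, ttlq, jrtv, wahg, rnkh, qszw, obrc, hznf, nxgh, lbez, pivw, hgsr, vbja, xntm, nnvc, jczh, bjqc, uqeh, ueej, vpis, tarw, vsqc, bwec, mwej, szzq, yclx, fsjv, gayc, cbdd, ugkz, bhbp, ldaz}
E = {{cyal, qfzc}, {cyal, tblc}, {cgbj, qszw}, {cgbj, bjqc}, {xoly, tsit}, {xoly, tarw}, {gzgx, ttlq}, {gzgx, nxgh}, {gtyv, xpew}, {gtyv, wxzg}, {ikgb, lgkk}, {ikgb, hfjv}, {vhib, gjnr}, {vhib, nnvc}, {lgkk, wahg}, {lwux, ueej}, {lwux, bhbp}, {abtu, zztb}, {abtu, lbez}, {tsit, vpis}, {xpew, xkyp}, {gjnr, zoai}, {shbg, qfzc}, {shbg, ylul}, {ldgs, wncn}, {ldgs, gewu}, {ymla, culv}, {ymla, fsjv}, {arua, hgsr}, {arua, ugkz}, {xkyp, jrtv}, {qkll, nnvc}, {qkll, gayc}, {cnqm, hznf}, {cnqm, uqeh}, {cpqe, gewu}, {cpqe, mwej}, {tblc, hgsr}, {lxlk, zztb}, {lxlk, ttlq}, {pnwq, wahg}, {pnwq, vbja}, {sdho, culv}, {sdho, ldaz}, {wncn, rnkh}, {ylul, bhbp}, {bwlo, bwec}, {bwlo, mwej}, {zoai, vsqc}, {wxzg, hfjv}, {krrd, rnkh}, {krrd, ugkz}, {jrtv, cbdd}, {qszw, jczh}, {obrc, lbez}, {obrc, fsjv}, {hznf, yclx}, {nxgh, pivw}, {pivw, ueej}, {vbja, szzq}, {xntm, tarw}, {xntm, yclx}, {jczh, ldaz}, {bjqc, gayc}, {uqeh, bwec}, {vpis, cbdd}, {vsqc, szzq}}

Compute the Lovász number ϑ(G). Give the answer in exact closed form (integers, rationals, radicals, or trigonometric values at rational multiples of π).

67*cos(pi/67)/(cos(pi/67) + 1)

N(tsit) = {xoly, vpis}, |N(tsit)| = 2.
Vertex mwej has 2 neighbors: cpqe, bwlo.
deg(qfzc) = 2; N(qfzc) = {cyal, shbg}.
deg(shbg) = 2; N(shbg) = {qfzc, ylul}.
2-regular, N=67; this is C_{67}, the 67-cycle.
The 34 distinct eigenvalues: [2.0, 1.991, 1.965, 1.921, 1.861, 1.784, 1.692, 1.584, 1.463, 1.329, 1.183, 1.027, 0.862, 0.689, 0.51, 0.327, 0.141, -0.047, -0.234, -0.419, -0.6, -0.776, -0.945, -1.106, -1.257, -1.398, -1.525, -1.64, -1.74, -1.825, -1.893, -1.945, -1.98, -1.998].
λ_max=2, λ_min=-2*cos(pi/67); ϑ = −67·λ_min/(λ_max−λ_min) = 67*cos(pi/67)/(cos(pi/67) + 1).
Numerically 33.4816.
Check 33 ≤ 67*cos(pi/67)/(cos(pi/67) + 1) ≤ 34: both strict.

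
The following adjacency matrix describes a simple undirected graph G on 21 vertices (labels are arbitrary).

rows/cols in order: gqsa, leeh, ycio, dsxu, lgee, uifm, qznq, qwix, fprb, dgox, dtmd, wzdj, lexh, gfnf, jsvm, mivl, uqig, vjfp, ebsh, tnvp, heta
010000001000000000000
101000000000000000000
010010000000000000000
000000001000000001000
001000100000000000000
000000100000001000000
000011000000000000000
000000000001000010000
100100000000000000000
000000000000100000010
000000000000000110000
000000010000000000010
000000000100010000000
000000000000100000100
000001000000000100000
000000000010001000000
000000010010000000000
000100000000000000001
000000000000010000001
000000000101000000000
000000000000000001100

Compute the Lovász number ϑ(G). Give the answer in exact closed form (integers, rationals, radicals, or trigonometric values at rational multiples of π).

21*cos(pi/21)/(cos(pi/21) + 1)

N(lgee) = {ycio, qznq}, |N(lgee)| = 2.
N(wzdj) = {qwix, tnvp}, |N(wzdj)| = 2.
deg(lexh) = 2; N(lexh) = {dgox, gfnf}.
Vertex heta has 2 neighbors: vjfp, ebsh.
2-regular, N=21; connected 2-regular on 21 ⇒ C_{21}.
The 11 distinct eigenvalues: [2.0, 1.9111, 1.6525, 1.247, 0.7307, 0.1495, -0.445, -1.0, -1.4661, -1.8019, -1.9777].
With N=21: ϑ(G) = 21·(-(-1)*2*cos(pi/21))/(2−(-2*cos(pi/21))) = 21*cos(pi/21)/(cos(pi/21) + 1).
= 10.441032529… (decimal).
10 ≤ 21*cos(pi/21)/(cos(pi/21) + 1) ≤ 11: both strict.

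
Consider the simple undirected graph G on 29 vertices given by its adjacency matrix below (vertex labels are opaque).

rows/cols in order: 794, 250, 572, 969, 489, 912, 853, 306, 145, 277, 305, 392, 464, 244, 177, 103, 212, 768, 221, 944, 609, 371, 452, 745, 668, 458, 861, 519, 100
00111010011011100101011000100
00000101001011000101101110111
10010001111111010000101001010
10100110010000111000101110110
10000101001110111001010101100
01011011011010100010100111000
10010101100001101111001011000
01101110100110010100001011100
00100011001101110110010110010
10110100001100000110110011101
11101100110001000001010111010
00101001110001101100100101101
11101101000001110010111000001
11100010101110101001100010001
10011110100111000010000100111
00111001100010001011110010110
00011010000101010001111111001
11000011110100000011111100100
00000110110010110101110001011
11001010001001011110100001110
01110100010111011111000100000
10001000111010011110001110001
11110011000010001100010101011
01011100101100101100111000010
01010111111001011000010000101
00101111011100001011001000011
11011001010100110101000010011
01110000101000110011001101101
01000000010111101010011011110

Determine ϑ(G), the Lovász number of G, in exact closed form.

sqrt(29)

N(853) = {794, 969, 912, 306, 145, 244, 177, 212, 768, 221, 944, 452, 668, 458}, |N(853)| = 14.
N(668) = {250, 969, 912, 853, 306, 145, 277, 305, 244, 103, 212, 371, 861, 100}, |N(668)| = 14.
deg(145) = 14; N(145) = {572, 853, 306, 305, 392, 244, 177, 103, 768, 221, 371, 745, 668, 519}.
deg(912) = 14; N(912) = {250, 969, 489, 853, 306, 277, 305, 464, 177, 221, 609, 745, 668, 458}.
deg(v) = 14 for all v (|V|=29); strongly regular (29,14,6,7).
spec(A) ≈ [14.0, 2.192582, -3.192582] (distinct, 6 d.p.).
Lovász (edge-transitive): ϑ = −29·(-sqrt(29)/2 - 1/2)/((14)−(-sqrt(29)/2 - 1/2)) = sqrt(29).
ϑ(G) ≈ 5.3852.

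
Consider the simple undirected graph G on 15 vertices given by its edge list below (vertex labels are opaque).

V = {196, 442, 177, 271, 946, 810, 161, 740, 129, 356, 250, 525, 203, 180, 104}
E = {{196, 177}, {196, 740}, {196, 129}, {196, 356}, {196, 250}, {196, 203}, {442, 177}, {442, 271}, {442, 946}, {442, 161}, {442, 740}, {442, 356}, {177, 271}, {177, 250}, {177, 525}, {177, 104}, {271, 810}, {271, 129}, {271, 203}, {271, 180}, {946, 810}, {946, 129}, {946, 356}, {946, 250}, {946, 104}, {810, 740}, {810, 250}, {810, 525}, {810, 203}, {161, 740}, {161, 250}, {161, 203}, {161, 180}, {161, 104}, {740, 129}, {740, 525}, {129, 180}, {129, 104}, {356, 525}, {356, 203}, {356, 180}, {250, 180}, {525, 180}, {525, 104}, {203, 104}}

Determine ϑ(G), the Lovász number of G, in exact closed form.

5

N(196) = {177, 740, 129, 356, 250, 203}, |N(196)| = 6.
N(946) = {442, 810, 129, 356, 250, 104}, |N(946)| = 6.
N(250) = {196, 177, 946, 810, 161, 180}, |N(250)| = 6.
Vertex 271 has 6 neighbors: 442, 177, 810, 129, 203, 180.
15-vertex 6-regular graph: this is K(6,2), the Kneser graph.
The 3 distinct eigenvalues: [6.0, 1.0, -3.0].
Lovász: ϑ = −15(-3)/(6+-1*(-3)) = 5.
ϑ(G) ≈ 5.0000000.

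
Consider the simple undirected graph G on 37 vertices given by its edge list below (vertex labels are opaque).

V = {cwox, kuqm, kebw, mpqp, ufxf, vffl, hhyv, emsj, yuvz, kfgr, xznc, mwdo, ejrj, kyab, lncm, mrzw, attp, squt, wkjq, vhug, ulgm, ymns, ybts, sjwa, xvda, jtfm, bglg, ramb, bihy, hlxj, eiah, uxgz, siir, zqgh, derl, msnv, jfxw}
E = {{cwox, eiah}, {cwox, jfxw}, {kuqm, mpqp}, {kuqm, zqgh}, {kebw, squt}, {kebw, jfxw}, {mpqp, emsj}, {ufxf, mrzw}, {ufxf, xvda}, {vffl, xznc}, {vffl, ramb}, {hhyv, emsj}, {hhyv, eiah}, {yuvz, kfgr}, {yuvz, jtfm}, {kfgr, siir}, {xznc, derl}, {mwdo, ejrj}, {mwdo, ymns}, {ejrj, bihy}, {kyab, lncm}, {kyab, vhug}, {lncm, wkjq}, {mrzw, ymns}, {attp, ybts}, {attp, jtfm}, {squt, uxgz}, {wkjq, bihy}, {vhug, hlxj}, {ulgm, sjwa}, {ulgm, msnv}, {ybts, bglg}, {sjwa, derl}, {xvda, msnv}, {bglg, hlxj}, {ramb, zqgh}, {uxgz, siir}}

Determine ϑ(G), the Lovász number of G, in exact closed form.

N(yuvz) = {kfgr, jtfm}, |N(yuvz)| = 2.
Vertex wkjq has 2 neighbors: lncm, bihy.
N(xznc) = {vffl, derl}, |N(xznc)| = 2.
deg(vhug) = 2; N(vhug) = {kyab, hlxj}.
Regular of degree 2 on 37 vertices: a single 37-cycle (edge-transitive).
A has 19 distinct eigenvalues ≈ [2.0, 1.97123, 1.88575, 1.74603, 1.55607, 1.32135, 1.04861, 0.74571, 0.42136, 0.08488, -0.25404, -0.58565, -0.90041, -1.18927, -1.44391, -1.65702, -1.82246, -1.93547, -1.99279].
Lovász: ϑ = −37(-2*cos(pi/37))/(2+-(-1)*2*cos(pi/37)) = 37*cos(pi/37)/(cos(pi/37) + 1).
ϑ(G) ≈ 18.46661664.
Sandwich: α(G)=18 ≤ ϑ(G)=37*cos(pi/37)/(cos(pi/37) + 1) ≤ χ(Ḡ)=19 (both strict).

37*cos(pi/37)/(cos(pi/37) + 1)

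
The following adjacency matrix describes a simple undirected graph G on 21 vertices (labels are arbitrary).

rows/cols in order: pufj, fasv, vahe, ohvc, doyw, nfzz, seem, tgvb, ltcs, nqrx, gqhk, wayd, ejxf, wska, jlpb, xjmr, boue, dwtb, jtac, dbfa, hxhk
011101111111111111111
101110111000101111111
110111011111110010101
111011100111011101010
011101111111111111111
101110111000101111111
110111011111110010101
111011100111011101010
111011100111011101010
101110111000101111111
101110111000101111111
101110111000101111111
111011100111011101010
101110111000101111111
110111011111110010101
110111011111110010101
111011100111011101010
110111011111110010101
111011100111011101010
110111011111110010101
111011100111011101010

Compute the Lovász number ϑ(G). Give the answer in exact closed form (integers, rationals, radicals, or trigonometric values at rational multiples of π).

7

N(dwtb) = {pufj, fasv, ohvc, doyw, nfzz, tgvb, ltcs, nqrx, gqhk, wayd, ejxf, wska, boue, jtac, hxhk}, |N(dwtb)| = 15.
N(fasv) = {pufj, vahe, ohvc, doyw, seem, tgvb, ltcs, ejxf, jlpb, xjmr, boue, dwtb, jtac, dbfa, hxhk}, |N(fasv)| = 15.
Vertex boue has 14 neighbors: pufj, fasv, vahe, doyw, nfzz, seem, nqrx, gqhk, wayd, wska, jlpb, xjmr, dwtb, dbfa.
N(xjmr) = {pufj, fasv, ohvc, doyw, nfzz, tgvb, ltcs, nqrx, gqhk, wayd, ejxf, wska, boue, jtac, hxhk}, |N(xjmr)| = 15.
K_{7,6,6,2} (perfect); ϑ(G) = α(G) = max{7,6,6,2} = 7.
= 7.00000… (decimal).
α=7, χ(Ḡ)=7; ϑ=7 lies between (collapsed).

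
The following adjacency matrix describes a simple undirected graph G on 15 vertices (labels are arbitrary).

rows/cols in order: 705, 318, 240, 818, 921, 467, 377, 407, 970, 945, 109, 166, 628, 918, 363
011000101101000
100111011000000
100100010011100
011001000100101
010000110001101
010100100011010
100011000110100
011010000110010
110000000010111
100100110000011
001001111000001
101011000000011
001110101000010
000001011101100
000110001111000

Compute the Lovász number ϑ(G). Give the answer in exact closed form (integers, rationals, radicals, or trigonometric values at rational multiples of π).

5

Vertex 467 has 6 neighbors: 318, 818, 377, 109, 166, 918.
deg(818) = 6; N(818) = {318, 240, 467, 945, 628, 363}.
Vertex 377 has 6 neighbors: 705, 921, 467, 945, 109, 628.
Vertex 921 has 6 neighbors: 318, 377, 407, 166, 628, 363.
15-vertex 6-regular graph: Kneser K(6,2) on C(6,2)=15 vertices.
The 3 distinct eigenvalues: [6.0, 1.0, -3.0].
−15·(-3) / ((6)−(-3)) = 5 = ϑ(G).
Numerically 5.000000000.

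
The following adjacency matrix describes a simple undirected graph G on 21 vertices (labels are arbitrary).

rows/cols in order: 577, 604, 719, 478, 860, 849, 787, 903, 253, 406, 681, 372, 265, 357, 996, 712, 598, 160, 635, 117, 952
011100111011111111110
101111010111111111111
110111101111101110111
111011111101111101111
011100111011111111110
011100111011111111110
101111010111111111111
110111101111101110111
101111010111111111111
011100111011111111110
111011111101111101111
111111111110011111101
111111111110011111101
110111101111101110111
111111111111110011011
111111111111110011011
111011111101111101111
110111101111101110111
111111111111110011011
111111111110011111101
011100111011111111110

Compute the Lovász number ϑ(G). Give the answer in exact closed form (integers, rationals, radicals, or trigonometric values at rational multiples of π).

Vertex 478 has 18 neighbors: 577, 604, 719, 860, 849, 787, 903, 253, 406, 372, 265, 357, 996, 712, 160, 635, 117, 952.
Vertex 604 has 18 neighbors: 577, 719, 478, 860, 849, 903, 406, 681, 372, 265, 357, 996, 712, 598, 160, 635, 117, 952.
N(253) = {577, 719, 478, 860, 849, 903, 406, 681, 372, 265, 357, 996, 712, 598, 160, 635, 117, 952}, |N(253)| = 18.
Vertex 996 has 18 neighbors: 577, 604, 719, 478, 860, 849, 787, 903, 253, 406, 681, 372, 265, 357, 598, 160, 117, 952.
Complete 6-partite, parts [5, 4, 3, 3, 3, 3]: perfect, ϑ = α = 5.
ϑ(G) ≈ 5.00000.
Lovász sandwich 5 ≤ 5 ≤ 5: collapsed.

5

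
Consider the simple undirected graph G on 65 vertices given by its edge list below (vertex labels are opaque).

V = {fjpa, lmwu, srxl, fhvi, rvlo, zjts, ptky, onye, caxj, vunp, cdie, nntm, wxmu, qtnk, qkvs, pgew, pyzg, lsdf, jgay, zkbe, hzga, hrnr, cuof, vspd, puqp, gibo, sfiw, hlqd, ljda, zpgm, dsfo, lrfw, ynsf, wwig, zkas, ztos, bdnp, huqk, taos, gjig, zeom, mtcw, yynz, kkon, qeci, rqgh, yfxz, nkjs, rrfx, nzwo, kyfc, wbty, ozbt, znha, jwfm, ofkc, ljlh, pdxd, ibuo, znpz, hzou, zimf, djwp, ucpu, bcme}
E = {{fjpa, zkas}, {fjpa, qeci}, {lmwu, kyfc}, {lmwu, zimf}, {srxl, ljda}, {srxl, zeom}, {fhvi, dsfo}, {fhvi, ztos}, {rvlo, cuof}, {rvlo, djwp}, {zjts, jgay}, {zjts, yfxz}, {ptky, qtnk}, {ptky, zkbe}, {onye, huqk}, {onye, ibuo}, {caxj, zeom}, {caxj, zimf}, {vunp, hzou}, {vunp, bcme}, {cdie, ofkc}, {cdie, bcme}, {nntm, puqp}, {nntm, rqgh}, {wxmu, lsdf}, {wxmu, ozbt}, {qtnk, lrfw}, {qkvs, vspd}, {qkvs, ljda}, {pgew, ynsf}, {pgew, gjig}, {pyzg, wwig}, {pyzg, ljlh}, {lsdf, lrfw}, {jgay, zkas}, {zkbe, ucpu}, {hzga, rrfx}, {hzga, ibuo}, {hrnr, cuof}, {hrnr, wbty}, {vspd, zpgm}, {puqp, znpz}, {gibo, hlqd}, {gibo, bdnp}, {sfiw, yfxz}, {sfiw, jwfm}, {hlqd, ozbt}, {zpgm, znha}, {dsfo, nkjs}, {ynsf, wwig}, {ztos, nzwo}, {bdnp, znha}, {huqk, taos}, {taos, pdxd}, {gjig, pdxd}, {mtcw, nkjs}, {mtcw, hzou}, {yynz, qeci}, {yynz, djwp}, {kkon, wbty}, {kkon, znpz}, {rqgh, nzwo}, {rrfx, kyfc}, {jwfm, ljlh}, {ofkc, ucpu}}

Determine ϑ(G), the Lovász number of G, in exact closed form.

Vertex ztos has 2 neighbors: fhvi, nzwo.
N(nntm) = {puqp, rqgh}, |N(nntm)| = 2.
deg(hlqd) = 2; N(hlqd) = {gibo, ozbt}.
N(gjig) = {pgew, pdxd}, |N(gjig)| = 2.
Every vertex has degree 2 (N=65); a single 65-cycle (edge-transitive).
A has 33 distinct eigenvalues ≈ [2.0, 1.99066, 1.96274, 1.91649, 1.85235, 1.77091, 1.67294, 1.55935, 1.4312, 1.28968, 1.13613, 0.97197, 0.79873, 0.61803, 0.43157, 0.24107, 0.04833, -0.14487, -0.33671, -0.52541, -0.70921, -0.88638, -1.05528, -1.21433, -1.36203, -1.49702, -1.61803, -1.72394, -1.81375, -1.88662, -1.94188, -1.97901, -1.99766].
With N=65: ϑ(G) = 65·(-(-1)*2*cos(pi/65))/(2−(-2*cos(pi/65))) = 65*cos(pi/65)/(cos(pi/65) + 1).
ϑ(G) ≈ 32.481013.
Sandwich: α(G)=32 ≤ ϑ(G)=65*cos(pi/65)/(cos(pi/65) + 1) ≤ χ(Ḡ)=33 (both strict).

65*cos(pi/65)/(cos(pi/65) + 1)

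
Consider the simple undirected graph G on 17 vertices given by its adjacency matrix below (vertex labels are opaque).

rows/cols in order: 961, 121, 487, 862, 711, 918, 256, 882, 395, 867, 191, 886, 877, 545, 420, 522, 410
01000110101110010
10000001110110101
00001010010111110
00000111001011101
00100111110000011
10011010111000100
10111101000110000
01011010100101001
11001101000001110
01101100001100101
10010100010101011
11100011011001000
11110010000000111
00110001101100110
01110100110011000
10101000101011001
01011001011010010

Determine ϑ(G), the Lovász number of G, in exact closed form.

Vertex 862 has 8 neighbors: 918, 256, 882, 191, 877, 545, 420, 410.
Vertex 867 has 8 neighbors: 121, 487, 711, 918, 191, 886, 420, 410.
N(877) = {961, 121, 487, 862, 256, 420, 522, 410}, |N(877)| = 8.
deg(410) = 8; N(410) = {121, 862, 711, 882, 867, 191, 877, 522}.
8-regular, N=17; Paley(17): SR with (k,λ,μ)=(8,3,4).
The 3 distinct eigenvalues: [8.0, 1.561553, -2.561553].
ϑ = −N·λ_min/(λ_max−λ_min) = −17·(-sqrt(17)/2 - 1/2)/(8−(-sqrt(17)/2 - 1/2)) = sqrt(17).
≈ 4.1231 (to 4 d.p.).

sqrt(17)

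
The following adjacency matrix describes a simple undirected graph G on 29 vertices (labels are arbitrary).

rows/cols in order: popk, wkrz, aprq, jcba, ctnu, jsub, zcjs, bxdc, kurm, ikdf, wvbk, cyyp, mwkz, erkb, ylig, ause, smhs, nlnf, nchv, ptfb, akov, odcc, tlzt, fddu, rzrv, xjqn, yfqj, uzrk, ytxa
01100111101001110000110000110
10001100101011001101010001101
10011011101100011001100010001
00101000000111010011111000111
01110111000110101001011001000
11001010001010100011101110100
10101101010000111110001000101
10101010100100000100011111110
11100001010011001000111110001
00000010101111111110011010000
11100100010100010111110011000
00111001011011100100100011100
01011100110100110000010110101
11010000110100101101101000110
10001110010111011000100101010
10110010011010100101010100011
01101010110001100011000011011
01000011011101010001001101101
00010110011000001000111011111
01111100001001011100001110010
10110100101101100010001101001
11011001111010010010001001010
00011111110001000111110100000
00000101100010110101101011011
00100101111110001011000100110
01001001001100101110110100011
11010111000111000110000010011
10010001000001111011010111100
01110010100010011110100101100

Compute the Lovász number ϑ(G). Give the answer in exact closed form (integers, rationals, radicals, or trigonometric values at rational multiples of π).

sqrt(29)

Vertex bxdc has 14 neighbors: popk, aprq, ctnu, zcjs, kurm, cyyp, nlnf, odcc, tlzt, fddu, rzrv, xjqn, yfqj, uzrk.
Vertex erkb has 14 neighbors: popk, wkrz, jcba, kurm, ikdf, cyyp, ylig, smhs, nlnf, ptfb, akov, tlzt, yfqj, uzrk.
Vertex aprq has 14 neighbors: popk, jcba, ctnu, zcjs, bxdc, kurm, wvbk, cyyp, ause, smhs, ptfb, akov, rzrv, ytxa.
deg(popk) = 14; N(popk) = {wkrz, aprq, jsub, zcjs, bxdc, kurm, wvbk, erkb, ylig, ause, akov, odcc, yfqj, uzrk}.
deg(v) = 14 for all v (|V|=29); strongly regular (29,14,6,7).
The 3 distinct eigenvalues: [14.0, 2.192582, -3.192582].
Lovász (edge-transitive): ϑ = −29·(-sqrt(29)/2 - 1/2)/((14)−(-sqrt(29)/2 - 1/2)) = sqrt(29).
ϑ(G) ≈ 5.3852.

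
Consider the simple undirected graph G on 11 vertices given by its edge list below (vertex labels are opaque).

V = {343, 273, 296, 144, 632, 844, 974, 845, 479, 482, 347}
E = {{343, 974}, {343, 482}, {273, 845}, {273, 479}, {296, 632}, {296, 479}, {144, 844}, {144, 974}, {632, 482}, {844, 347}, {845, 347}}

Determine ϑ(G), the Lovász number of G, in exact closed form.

11*cos(pi/11)/(cos(pi/11) + 1)

N(845) = {273, 347}, |N(845)| = 2.
Vertex 144 has 2 neighbors: 844, 974.
N(482) = {343, 632}, |N(482)| = 2.
deg(632) = 2; N(632) = {296, 482}.
2-regular, N=11; this is C_{11}, the 11-cycle.
The 6 distinct eigenvalues: [2.0, 1.68251, 0.83083, -0.28463, -1.30972, -1.91899].
Lovász: ϑ = −11(-2*cos(pi/11))/(2+-(-1)*2*cos(pi/11)) = 11*cos(pi/11)/(cos(pi/11) + 1).
ϑ(G) ≈ 5.38630.
α=5, χ(Ḡ)=6; ϑ=11*cos(pi/11)/(cos(pi/11) + 1) lies between (both strict).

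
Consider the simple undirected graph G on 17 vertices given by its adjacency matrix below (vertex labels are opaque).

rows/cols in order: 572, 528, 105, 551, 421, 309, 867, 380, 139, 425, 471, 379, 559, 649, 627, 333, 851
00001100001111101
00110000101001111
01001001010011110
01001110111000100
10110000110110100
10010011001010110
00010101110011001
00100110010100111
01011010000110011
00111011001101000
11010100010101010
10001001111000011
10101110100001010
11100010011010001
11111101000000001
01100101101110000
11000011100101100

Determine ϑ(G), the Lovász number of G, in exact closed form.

sqrt(17)

N(551) = {528, 421, 309, 867, 139, 425, 471, 627}, |N(551)| = 8.
deg(379) = 8; N(379) = {572, 421, 380, 139, 425, 471, 333, 851}.
deg(139) = 8; N(139) = {528, 551, 421, 867, 379, 559, 333, 851}.
Vertex 471 has 8 neighbors: 572, 528, 551, 309, 425, 379, 649, 333.
deg(v) = 8 for all v (|V|=17); SR(17,8,3,4) — a Paley graph.
A has 3 distinct eigenvalues ≈ [8.0, 1.561553, -2.561553].
ϑ = −N·λ_min/(λ_max−λ_min) = −17·(-sqrt(17)/2 - 1/2)/(8−(-sqrt(17)/2 - 1/2)) = sqrt(17).
≈ 4.12311 (to 5 d.p.).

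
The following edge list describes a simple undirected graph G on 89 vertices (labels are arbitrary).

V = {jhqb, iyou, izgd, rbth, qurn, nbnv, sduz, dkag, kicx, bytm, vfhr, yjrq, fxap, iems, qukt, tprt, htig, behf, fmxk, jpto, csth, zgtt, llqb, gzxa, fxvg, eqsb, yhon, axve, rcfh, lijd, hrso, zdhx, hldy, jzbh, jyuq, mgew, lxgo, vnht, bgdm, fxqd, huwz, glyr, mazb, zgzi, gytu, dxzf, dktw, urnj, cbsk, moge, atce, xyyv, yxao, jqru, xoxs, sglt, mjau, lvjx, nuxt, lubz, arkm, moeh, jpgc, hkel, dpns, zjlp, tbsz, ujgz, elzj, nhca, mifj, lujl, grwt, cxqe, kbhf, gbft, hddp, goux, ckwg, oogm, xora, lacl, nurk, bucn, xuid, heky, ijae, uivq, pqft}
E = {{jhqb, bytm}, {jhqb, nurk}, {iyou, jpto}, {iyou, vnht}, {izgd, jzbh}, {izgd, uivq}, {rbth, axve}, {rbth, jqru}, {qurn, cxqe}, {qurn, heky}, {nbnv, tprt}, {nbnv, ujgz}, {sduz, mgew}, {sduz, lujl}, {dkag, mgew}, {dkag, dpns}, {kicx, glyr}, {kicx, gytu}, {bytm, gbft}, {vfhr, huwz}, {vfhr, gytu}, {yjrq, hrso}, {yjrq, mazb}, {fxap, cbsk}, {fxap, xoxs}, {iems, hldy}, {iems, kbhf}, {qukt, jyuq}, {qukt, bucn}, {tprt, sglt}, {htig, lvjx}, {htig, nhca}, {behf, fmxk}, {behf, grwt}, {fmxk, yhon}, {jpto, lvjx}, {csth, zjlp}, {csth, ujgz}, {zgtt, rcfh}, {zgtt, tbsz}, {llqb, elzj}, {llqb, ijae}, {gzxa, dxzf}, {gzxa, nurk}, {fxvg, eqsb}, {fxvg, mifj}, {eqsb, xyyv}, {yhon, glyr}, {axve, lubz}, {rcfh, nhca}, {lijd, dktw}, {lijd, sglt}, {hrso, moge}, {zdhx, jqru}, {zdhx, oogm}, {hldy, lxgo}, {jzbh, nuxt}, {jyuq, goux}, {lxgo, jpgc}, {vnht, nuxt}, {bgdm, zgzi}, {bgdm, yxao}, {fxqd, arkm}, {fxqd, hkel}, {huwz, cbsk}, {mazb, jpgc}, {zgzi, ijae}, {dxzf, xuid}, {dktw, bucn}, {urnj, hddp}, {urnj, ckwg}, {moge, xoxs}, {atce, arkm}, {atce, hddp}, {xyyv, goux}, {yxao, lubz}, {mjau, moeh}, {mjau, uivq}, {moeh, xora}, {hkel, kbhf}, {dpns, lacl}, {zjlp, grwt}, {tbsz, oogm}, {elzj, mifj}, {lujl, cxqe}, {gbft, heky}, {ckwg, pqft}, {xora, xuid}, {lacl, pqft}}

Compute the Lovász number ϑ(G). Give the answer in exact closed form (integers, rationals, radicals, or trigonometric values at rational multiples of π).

89*cos(pi/89)/(cos(pi/89) + 1)

Vertex yhon has 2 neighbors: fmxk, glyr.
N(vfhr) = {huwz, gytu}, |N(vfhr)| = 2.
Vertex tprt has 2 neighbors: nbnv, sglt.
Vertex lubz has 2 neighbors: axve, yxao.
Regular of degree 2 on 89 vertices: this is C_{89}, the 89-cycle.
A has 45 distinct eigenvalues ≈ [2.0, 1.995, 1.9801, 1.9553, 1.9208, 1.8767, 1.8232, 1.7607, 1.6894, 1.6097, 1.522, 1.4266, 1.3242, 1.2152, 1.1001, 0.9796, 0.8541, 0.7244, 0.5911, 0.4549, 0.3164, 0.1763, 0.0353, -0.1058, -0.2465, -0.3859, -0.5233, -0.6582, -0.7898, -0.9174, -1.0405, -1.1584, -1.2705, -1.3763, -1.4752, -1.5668, -1.6506, -1.7261, -1.7931, -1.8511, -1.8999, -1.9393, -1.9689, -1.9888, -1.9988].
ϑ = −N·λ_min/(λ_max−λ_min) = −89·(-2*cos(pi/89))/(2−(-2*cos(pi/89))) = 89*cos(pi/89)/(cos(pi/89) + 1).
Numerically 44.48614.
Lovász sandwich 44 ≤ 89*cos(pi/89)/(cos(pi/89) + 1) ≤ 45: both strict.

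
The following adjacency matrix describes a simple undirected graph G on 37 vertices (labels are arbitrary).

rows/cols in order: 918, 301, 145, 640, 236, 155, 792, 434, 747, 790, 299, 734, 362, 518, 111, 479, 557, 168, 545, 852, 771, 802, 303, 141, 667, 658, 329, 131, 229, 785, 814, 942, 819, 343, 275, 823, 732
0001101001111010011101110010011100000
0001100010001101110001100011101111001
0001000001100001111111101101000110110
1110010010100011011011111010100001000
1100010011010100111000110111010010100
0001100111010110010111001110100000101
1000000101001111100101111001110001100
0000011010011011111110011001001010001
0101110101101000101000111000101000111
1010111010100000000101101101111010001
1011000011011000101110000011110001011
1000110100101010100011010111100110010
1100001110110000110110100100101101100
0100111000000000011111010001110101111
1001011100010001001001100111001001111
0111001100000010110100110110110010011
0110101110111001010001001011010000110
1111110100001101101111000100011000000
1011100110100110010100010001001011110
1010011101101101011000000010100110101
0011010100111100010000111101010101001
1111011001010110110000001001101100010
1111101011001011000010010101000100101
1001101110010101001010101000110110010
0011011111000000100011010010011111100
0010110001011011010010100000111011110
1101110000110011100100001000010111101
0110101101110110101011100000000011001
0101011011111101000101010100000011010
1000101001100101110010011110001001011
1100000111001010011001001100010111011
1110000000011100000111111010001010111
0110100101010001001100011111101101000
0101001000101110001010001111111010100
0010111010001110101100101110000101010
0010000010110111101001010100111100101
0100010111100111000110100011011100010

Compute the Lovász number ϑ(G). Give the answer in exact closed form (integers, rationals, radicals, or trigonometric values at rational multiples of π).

sqrt(37)

deg(658) = 18; N(658) = {145, 236, 155, 790, 734, 362, 111, 479, 168, 771, 303, 229, 785, 814, 819, 343, 275, 823}.
N(790) = {918, 145, 236, 155, 792, 747, 299, 852, 802, 303, 667, 658, 131, 229, 785, 814, 819, 732}, |N(790)| = 18.
Vertex 131 has 18 neighbors: 301, 145, 236, 792, 434, 790, 299, 734, 518, 111, 557, 545, 771, 802, 303, 819, 343, 732.
N(229) = {301, 640, 155, 792, 747, 790, 299, 734, 362, 518, 479, 852, 802, 141, 658, 819, 343, 823}, |N(229)| = 18.
Regular of degree 18 on 37 vertices: Paley(37): SR with (k,λ,μ)=(18,8,9).
The 3 distinct eigenvalues: [18.0, 2.54138, -3.54138].
λ_max=18, λ_min=-sqrt(37)/2 - 1/2; ϑ = −37·λ_min/(λ_max−λ_min) = sqrt(37).
ϑ(G) ≈ 6.082762530.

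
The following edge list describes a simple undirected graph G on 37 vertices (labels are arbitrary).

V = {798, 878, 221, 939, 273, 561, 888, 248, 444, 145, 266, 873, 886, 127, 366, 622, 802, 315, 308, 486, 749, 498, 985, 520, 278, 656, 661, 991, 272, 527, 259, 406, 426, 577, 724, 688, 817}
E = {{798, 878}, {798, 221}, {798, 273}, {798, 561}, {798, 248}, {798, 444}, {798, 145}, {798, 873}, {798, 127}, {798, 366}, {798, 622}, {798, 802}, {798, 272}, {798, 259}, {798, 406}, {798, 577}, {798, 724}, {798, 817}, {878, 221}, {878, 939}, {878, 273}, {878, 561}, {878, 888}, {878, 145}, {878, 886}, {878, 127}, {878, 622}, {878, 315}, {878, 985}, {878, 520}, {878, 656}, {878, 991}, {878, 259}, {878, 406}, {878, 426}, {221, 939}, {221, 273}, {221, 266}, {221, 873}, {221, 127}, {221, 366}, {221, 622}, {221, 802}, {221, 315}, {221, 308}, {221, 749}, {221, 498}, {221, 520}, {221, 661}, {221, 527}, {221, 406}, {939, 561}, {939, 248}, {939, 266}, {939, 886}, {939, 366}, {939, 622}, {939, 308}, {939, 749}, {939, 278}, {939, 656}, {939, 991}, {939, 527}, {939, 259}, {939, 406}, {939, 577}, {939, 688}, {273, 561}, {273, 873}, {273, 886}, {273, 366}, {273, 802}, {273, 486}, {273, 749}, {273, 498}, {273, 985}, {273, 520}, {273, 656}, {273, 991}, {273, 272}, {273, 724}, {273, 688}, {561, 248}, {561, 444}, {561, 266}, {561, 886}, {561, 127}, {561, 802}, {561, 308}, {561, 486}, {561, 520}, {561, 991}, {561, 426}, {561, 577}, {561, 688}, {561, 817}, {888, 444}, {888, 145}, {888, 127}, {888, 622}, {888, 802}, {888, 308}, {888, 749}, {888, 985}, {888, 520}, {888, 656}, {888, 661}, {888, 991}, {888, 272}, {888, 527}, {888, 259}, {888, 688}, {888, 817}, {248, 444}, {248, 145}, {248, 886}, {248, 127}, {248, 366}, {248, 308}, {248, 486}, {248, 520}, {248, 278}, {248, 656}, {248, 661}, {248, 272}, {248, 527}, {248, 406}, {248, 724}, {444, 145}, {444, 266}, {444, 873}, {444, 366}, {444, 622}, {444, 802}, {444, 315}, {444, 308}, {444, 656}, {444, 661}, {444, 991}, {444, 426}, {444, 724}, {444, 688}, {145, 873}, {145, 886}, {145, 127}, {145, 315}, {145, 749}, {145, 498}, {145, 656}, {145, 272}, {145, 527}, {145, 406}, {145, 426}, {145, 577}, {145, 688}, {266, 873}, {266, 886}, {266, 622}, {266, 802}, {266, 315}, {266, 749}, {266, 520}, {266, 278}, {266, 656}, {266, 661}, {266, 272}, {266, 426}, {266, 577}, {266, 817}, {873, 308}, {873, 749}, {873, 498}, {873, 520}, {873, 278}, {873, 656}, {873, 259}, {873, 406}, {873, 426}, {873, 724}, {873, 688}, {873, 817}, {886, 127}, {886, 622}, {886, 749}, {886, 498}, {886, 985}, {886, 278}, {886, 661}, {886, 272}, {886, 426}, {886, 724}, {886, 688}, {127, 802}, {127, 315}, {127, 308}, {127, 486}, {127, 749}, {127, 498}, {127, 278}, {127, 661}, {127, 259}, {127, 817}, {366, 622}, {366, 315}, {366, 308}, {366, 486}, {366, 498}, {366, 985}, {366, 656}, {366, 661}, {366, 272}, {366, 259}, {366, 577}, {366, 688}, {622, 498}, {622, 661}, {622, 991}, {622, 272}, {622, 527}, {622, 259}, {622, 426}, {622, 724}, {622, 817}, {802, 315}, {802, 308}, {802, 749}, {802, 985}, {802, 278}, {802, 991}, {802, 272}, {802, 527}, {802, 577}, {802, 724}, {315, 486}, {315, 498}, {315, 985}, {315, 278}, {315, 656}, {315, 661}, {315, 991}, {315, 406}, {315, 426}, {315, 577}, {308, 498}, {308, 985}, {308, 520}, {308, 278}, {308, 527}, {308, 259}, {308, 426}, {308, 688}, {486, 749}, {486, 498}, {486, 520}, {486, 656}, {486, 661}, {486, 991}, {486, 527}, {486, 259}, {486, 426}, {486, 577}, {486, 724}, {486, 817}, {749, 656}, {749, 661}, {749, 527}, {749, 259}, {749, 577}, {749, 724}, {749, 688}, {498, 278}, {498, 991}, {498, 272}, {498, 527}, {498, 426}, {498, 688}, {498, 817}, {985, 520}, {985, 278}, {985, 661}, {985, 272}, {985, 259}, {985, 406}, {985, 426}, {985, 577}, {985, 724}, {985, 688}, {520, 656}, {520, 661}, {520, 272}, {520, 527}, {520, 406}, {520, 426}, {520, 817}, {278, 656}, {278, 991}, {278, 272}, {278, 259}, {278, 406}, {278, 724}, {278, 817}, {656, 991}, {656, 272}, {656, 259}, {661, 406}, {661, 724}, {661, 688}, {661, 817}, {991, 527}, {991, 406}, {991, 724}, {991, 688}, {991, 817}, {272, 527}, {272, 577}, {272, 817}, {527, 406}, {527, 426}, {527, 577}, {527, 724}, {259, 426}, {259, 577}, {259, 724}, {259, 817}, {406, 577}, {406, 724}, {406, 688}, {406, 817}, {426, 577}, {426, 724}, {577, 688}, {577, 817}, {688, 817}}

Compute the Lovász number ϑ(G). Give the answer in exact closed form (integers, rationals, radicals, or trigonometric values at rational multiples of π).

sqrt(37)

deg(749) = 18; N(749) = {221, 939, 273, 888, 145, 266, 873, 886, 127, 802, 486, 656, 661, 527, 259, 577, 724, 688}.
N(802) = {798, 221, 273, 561, 888, 444, 266, 127, 315, 308, 749, 985, 278, 991, 272, 527, 577, 724}, |N(802)| = 18.
N(561) = {798, 878, 939, 273, 248, 444, 266, 886, 127, 802, 308, 486, 520, 991, 426, 577, 688, 817}, |N(561)| = 18.
deg(426) = 18; N(426) = {878, 561, 444, 145, 266, 873, 886, 622, 315, 308, 486, 498, 985, 520, 527, 259, 577, 724}.
37-vertex 18-regular graph: strongly regular (37,18,8,9).
The 3 distinct eigenvalues: [18.0, 2.541381, -3.541381].
λ_max=18, λ_min=-sqrt(37)/2 - 1/2; ϑ = −37·λ_min/(λ_max−λ_min) = sqrt(37).
ϑ(G) ≈ 6.0828.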